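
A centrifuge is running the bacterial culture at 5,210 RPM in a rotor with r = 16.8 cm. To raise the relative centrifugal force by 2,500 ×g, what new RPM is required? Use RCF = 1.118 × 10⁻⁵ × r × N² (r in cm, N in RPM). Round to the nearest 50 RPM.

Current RCF = 1.118 × 10⁻⁵ × 16.8 × (5210)² = 1.118 × 10⁻⁵ × 16.8 × 27,144,100 ≈ 5,098.3 × g
Target RCF = 5,098.3 + 2,500 = 7,598.3 × g
N² = 7,598.3 / (18.7824 × 10⁻⁵) = 40,454,362
N ≈ √40,454,362 ≈ 6,360.4

≈ 6350 RPM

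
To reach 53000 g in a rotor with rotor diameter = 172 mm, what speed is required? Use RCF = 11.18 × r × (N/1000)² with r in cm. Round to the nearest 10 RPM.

≈ 23480 RPM

r = 172 mm / 2 = 86 mm = 8.6 cm
53,000 = 11.18 × 8.6 × (N/1000)²
(N/1000)² = 53,000 / 96.148 = 551.2335
N = 1000 × √551.2335 ≈ 23,478.4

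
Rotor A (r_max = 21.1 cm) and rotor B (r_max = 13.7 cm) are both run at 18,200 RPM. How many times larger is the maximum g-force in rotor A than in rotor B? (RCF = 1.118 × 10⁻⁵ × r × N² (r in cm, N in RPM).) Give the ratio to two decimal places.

1.54

At fixed N, RCF ∝ r, so RCF_A/RCF_B = r_A/r_B = 21.1 / 13.7 = 1.5401.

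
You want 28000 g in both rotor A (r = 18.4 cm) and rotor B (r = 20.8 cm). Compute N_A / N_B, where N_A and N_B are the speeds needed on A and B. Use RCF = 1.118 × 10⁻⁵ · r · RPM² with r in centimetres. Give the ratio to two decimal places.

1.06

At fixed RCF, N ∝ 1/√r, so N_A/N_B = √(r_B/r_A) = √(20.8/18.4) = √1.130435 = 1.0632.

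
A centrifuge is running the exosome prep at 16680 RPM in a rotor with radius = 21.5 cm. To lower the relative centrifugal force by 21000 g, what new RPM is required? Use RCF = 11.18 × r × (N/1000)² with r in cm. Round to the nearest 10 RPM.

≈ 13820 RPM

Current RCF = 11.18 × 21.5 × (16.68)² = 11.18 × 21.5 × 278.2224 ≈ 66,876.3 × g
Target RCF = 66,876.3 − 21,000 = 45,876.3 × g
(N/1000)² = 45,876.3 / 240.37 = 190.857
N = 1000 × √190.857 ≈ 13,815.1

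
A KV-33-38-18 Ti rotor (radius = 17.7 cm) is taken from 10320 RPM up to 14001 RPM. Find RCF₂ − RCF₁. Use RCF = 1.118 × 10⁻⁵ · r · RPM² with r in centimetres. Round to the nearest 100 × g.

RCF₁ = 1.118 × 10⁻⁵ × 17.7 × (10320)² = 1.118 × 10⁻⁵ × 17.7 × 106,502,400 ≈ 21,075.3 × g
RCF₂ = 1.118 × 10⁻⁵ × 17.7 × (14001)² = 1.118 × 10⁻⁵ × 17.7 × 196,028,001 ≈ 38,791.2 × g
Increase = 38,791.2 − 21,075.3 = 17,715.9

≈ 17700 x g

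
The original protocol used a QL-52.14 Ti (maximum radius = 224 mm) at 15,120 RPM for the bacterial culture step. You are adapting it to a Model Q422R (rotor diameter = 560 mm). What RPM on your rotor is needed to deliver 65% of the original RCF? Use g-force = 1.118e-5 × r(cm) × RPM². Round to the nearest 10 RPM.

Original rotor: r = 224 mm = 22.4 cm
RCF = 1.118 × 10⁻⁵ × r × N²
RCF_original = 1.118 × 10⁻⁵ × 22.4 × (15120)² = 1.118 × 10⁻⁵ × 22.4 × 228,614,400 ≈ 57,252.4 × g
Target RCF = 0.65 × 57,252.4 ≈ 37,214.1 × g
Your rotor: r = 560 mm / 2 = 280 mm = 28 cm
37,214.1 = 1.118 × 10⁻⁵ × 28 × N²
N² = 37,214.1 / (31.304 × 10⁻⁵) = 118,879,696
N ≈ √118,879,696 ≈ 10,903.2

10900 RPM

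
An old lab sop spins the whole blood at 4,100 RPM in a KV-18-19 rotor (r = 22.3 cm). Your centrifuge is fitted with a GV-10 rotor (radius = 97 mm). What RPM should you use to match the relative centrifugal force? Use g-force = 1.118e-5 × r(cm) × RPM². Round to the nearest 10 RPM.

6220 RPM

RCF_original = 1.118 × 10⁻⁵ × 22.3 × (4100)² = 1.118 × 10⁻⁵ × 22.3 × 16,810,000 ≈ 4,191 × g
Your rotor: r = 97 mm = 9.7 cm
4,191 = 1.118 × 10⁻⁵ × 9.7 × N²
N² = 4,191 / (10.8446 × 10⁻⁵) = 38,645,962
N ≈ √38,645,962 ≈ 6,216.6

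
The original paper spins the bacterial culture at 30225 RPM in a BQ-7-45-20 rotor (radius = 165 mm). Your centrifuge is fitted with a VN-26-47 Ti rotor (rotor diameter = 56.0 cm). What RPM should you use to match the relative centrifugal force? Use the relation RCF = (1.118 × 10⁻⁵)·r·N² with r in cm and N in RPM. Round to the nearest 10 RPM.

≈ 23200 RPM

Original rotor: r = 165 mm = 16.5 cm
RCF_original = 1.118 × 10⁻⁵ × 16.5 × (30225)² = 1.118 × 10⁻⁵ × 16.5 × 913,550,625 ≈ 168,522.7 × g
Your rotor: r = 56.0 / 2 = 28 cm
168,522.7 = 1.118 × 10⁻⁵ × 28 × N²
N² = 168,522.7 / (31.304 × 10⁻⁵) = 538,342,384
N ≈ √538,342,384 ≈ 23,202.2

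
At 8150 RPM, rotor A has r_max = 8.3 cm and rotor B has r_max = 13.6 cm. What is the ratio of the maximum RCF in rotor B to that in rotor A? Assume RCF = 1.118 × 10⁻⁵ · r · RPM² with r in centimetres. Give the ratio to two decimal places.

At fixed N, RCF ∝ r, so RCF_B/RCF_A = r_B/r_A = 13.6 / 8.3 = 1.6386.

1.64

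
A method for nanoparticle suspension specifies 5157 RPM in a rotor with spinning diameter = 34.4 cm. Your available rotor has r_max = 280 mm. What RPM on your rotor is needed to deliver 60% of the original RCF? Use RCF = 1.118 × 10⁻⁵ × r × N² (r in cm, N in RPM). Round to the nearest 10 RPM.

3130 RPM

Original rotor: r = 34.4 / 2 = 17.2 cm
RCF_original = 1.118 × 10⁻⁵ × 17.2 × (5157)² = 1.118 × 10⁻⁵ × 17.2 × 26,594,649 ≈ 5,114 × g
Target RCF = 0.6 × 5,114 ≈ 3,068.4 × g
Your rotor: r = 280 mm = 28.0 cm
3,068.4 = 1.118 × 10⁻⁵ × 28 × N²
N² = 3,068.4 / (31.304 × 10⁻⁵) = 9,801,942
N ≈ √9,801,942 ≈ 3,130.8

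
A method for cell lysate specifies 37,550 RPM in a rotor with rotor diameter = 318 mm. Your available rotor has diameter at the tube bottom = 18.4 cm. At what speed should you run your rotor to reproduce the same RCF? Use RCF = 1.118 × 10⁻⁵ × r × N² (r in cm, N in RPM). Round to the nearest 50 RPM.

≈ 49350 RPM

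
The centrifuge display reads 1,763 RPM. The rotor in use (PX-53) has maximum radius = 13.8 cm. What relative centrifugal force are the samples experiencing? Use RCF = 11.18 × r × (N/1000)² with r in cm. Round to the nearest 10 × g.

≈ 480 × g

RCF = 11.18 × 13.8 × (1.763)² = 11.18 × 13.8 × 3.108169 ≈ 479.5 × g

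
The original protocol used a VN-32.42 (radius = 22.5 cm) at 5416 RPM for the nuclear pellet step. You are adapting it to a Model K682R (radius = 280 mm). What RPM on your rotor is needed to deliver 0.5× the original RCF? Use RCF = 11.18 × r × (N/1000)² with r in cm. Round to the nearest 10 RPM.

3430 RPM

RCF_original = 11.18 × 22.5 × (5.416)² = 11.18 × 22.5 × 29.333056 ≈ 7,378.7 × g
Target RCF = 0.5 × 7,378.7 ≈ 3,689.3 × g
Your rotor: r = 280 mm = 28.0 cm
3,689.3 = 11.18 × 28 × (N/1000)²
(N/1000)² = 3,689.3 / 313.04 = 11.78539
N = 1000 × √11.78539 ≈ 3,433.0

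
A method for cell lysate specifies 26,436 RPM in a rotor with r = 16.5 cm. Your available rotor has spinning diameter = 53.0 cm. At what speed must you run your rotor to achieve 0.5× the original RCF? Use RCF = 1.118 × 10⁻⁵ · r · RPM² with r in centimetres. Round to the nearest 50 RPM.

RCF = 1.118 × 10⁻⁵ × r × N²
RCF_original = 1.118 × 10⁻⁵ × 16.5 × (26436)² = 1.118 × 10⁻⁵ × 16.5 × 698,862,096 ≈ 128,919.1 × g
Target RCF = 0.5 × 128,919.1 ≈ 64,459.6 × g
Your rotor: r = 53.0 / 2 = 26.5 cm
64,459.6 = 1.118 × 10⁻⁵ × 26.5 × N²
N² = 64,459.6 / (29.627 × 10⁻⁵) = 217,570,459
N ≈ √217,570,459 ≈ 14,750.3

≈ 14750 RPM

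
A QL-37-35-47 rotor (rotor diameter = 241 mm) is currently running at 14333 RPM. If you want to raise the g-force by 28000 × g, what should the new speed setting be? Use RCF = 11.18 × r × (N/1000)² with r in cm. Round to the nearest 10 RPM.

20330 RPM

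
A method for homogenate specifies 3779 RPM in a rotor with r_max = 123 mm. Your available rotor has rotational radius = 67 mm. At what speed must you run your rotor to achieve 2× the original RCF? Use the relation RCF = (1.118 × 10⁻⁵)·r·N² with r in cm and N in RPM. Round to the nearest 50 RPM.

7250 RPM

Original rotor: r = 123 mm = 12.3 cm
RCF_original = 1.118 × 10⁻⁵ × 12.3 × (3779)² = 1.118 × 10⁻⁵ × 12.3 × 14,280,841 ≈ 1,963.8 × g
Target RCF = 2 × 1,963.8 ≈ 3,927.6 × g
Your rotor: r = 67 mm = 6.7 cm
3,927.6 = 1.118 × 10⁻⁵ × 6.7 × N²
N² = 3,927.6 / (7.4906 × 10⁻⁵) = 52,433,717
N ≈ √52,433,717 ≈ 7,241.1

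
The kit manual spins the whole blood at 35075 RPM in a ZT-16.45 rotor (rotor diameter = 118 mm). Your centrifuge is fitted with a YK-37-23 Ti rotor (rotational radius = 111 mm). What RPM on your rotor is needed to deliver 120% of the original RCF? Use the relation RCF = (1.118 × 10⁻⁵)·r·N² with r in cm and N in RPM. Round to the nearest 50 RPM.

Original rotor: r = 118 mm / 2 = 59 mm = 5.9 cm
RCF_original = 1.118 × 10⁻⁵ × 5.9 × (35075)² = 1.118 × 10⁻⁵ × 5.9 × 1,230,255,625 ≈ 81,150.1 × g
Target RCF = 1.2 × 81,150.1 ≈ 97,380.1 × g
Your rotor: r = 111 mm = 11.1 cm
97,380.1 = 1.118 × 10⁻⁵ × 11.1 × N²
N² = 97,380.1 / (12.4098 × 10⁻⁵) = 784,703,218
N ≈ √784,703,218 ≈ 28,012.6

≈ 28000 RPM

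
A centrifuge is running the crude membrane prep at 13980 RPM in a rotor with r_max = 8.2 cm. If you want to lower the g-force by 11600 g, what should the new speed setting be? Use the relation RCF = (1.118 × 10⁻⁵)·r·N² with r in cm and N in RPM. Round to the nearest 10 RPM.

≈ 8300 RPM

Current RCF = 1.118 × 10⁻⁵ × 8.2 × (13980)² = 1.118 × 10⁻⁵ × 8.2 × 195,440,400 ≈ 17,917.2 × g
Target RCF = 17,917.2 − 11,600 = 6,317.2 × g
N² = 6,317.2 / (9.1676 × 10⁻⁵) = 68,907,893
N ≈ √68,907,893 ≈ 8,301.1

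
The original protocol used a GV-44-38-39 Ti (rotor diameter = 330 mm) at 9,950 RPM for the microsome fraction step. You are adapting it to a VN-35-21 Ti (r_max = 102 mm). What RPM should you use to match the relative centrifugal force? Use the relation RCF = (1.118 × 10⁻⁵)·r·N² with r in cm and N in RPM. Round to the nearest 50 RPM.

≈ 12650 RPM

Original rotor: r = 330 mm / 2 = 165 mm = 16.5 cm
RCF_original = 1.118 × 10⁻⁵ × 16.5 × (9950)² = 1.118 × 10⁻⁵ × 16.5 × 99,002,500 ≈ 18,263 × g
Your rotor: r = 102 mm = 10.2 cm
18,263 = 1.118 × 10⁻⁵ × 10.2 × N²
N² = 18,263 / (11.4036 × 10⁻⁵) = 160,151,180
N ≈ √160,151,180 ≈ 12,655.1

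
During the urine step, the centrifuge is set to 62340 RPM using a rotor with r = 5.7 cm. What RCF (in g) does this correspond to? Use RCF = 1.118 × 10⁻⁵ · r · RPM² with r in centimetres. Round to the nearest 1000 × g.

RCF = 1.118 × 10⁻⁵ × 5.7 × (62340)² = 1.118 × 10⁻⁵ × 5.7 × 3,886,275,600 ≈ 247,656.8 × g

RCF ≈ 248000 g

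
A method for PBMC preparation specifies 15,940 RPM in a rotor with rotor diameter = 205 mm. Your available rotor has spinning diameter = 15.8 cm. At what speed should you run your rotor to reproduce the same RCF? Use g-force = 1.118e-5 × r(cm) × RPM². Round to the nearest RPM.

18157 RPM

Original rotor: r = 205 mm / 2 = 102.5 mm = 10.25 cm
RCF_original = 1.118 × 10⁻⁵ × 10.25 × (15940)² = 1.118 × 10⁻⁵ × 10.25 × 254,083,600 ≈ 29,116.7 × g
Your rotor: r = 15.8 / 2 = 7.9 cm
29,116.7 = 1.118 × 10⁻⁵ × 7.9 × N²
N² = 29,116.7 / (8.8322 × 10⁻⁵) = 329,665,316
N ≈ √329,665,316 ≈ 18,156.7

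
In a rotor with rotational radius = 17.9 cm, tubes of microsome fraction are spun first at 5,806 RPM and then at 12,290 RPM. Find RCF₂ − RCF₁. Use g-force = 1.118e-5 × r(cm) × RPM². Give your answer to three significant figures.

23500 g

RCF₁ = 1.118 × 10⁻⁵ × 17.9 × (5806)² = 1.118 × 10⁻⁵ × 17.9 × 33,709,636 ≈ 6,746 × g
RCF₂ = 1.118 × 10⁻⁵ × 17.9 × (12290)² = 1.118 × 10⁻⁵ × 17.9 × 151,044,100 ≈ 30,227.2 × g
Increase = 30,227.2 − 6,746 = 23,481.2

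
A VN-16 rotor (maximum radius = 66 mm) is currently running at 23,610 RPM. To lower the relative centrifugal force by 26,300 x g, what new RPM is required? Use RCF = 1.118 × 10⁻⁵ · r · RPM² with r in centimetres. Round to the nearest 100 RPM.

N₂ ≈ 14200 RPM

r = 66 mm = 6.6 cm
Current RCF = 1.118 × 10⁻⁵ × 6.6 × (23610)² = 1.118 × 10⁻⁵ × 6.6 × 557,432,100 ≈ 41,131.8 × g
Target RCF = 41,131.8 − 26,300 = 14,831.8 × g
N² = 14,831.8 / (7.3788 × 10⁻⁵) = 201,005,584
N ≈ √201,005,584 ≈ 14,177.6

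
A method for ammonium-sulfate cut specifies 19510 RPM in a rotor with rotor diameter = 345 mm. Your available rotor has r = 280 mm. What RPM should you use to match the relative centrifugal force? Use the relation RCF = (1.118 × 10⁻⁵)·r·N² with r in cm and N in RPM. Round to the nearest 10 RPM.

≈ 15310 RPM

Original rotor: r = 345 mm / 2 = 172.5 mm = 17.25 cm
RCF_original = 1.118 × 10⁻⁵ × 17.25 × (19510)² = 1.118 × 10⁻⁵ × 17.25 × 380,640,100 ≈ 73,408.3 × g
Your rotor: r = 280 mm = 28.0 cm
73,408.3 = 1.118 × 10⁻⁵ × 28 × N²
N² = 73,408.3 / (31.304 × 10⁻⁵) = 234,501,342
N ≈ √234,501,342 ≈ 15,313.4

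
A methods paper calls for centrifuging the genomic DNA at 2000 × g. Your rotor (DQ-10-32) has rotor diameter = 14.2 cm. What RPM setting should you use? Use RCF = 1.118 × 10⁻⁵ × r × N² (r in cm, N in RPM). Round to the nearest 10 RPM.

N ≈ 5020 RPM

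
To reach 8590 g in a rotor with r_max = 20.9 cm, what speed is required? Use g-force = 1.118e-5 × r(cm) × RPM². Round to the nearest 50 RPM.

RCF = 1.118 × 10⁻⁵ × r × N²
8,590 = 1.118 × 10⁻⁵ × 20.9 × N²
N² = 8,590 / (23.3662 × 10⁻⁵) = 36,762,503
N ≈ √36,762,503 ≈ 6,063.2

6050 RPM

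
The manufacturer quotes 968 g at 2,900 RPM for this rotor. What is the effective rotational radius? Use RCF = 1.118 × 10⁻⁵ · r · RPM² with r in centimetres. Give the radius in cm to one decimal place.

10.3 cm

RCF = 1.118 × 10⁻⁵ × r × N²
968 = 1.118 × 10⁻⁵ × r × (2900)²
r = 968 / (1.118 × 10⁻⁵ × 8,410,000) = 968 / 94.0238 ≈ 10.295 cm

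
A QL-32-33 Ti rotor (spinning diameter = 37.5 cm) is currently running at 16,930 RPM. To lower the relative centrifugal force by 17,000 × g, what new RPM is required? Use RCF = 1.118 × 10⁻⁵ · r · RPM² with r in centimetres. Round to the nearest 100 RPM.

N₂ ≈ 14300 RPM

r = 37.5 / 2 = 18.75 cm
Current RCF = 1.118 × 10⁻⁵ × 18.75 × (16930)² = 1.118 × 10⁻⁵ × 18.75 × 286,624,900 ≈ 60,083.7 × g
Target RCF = 60,083.7 − 17,000 = 43,083.7 × g
N² = 43,083.7 / (20.9625 × 10⁻⁵) = 205,527,490
N ≈ √205,527,490 ≈ 14,336.2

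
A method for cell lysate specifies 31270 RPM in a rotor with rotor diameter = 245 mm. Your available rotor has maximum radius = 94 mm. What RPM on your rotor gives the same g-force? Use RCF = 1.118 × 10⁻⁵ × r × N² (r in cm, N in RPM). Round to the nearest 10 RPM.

≈ 35700 RPM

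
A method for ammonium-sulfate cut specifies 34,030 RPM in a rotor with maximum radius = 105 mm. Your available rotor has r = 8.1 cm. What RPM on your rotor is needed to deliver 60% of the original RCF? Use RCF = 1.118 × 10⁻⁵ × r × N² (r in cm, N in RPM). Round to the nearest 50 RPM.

Original rotor: r = 105 mm = 10.5 cm
RCF = 1.118 × 10⁻⁵ × r × N²
RCF_original = 1.118 × 10⁻⁵ × 10.5 × (34030)² = 1.118 × 10⁻⁵ × 10.5 × 1,158,040,900 ≈ 135,942.4 × g
Target RCF = 0.6 × 135,942.4 ≈ 81,565.4 × g
81,565.4 = 1.118 × 10⁻⁵ × 8.1 × N²
N² = 81,565.4 / (9.0558 × 10⁻⁵) = 900,697,895
N ≈ √900,697,895 ≈ 30,011.6

30000 RPM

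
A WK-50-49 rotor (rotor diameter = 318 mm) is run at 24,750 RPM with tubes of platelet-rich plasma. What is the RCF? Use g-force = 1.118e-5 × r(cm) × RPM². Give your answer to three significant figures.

r = 318 mm / 2 = 159 mm = 15.9 cm
RCF = 1.118 × 10⁻⁵ × 15.9 × (24750)² = 1.118 × 10⁻⁵ × 15.9 × 612,562,500 ≈ 108,890.3 × g

109000 × g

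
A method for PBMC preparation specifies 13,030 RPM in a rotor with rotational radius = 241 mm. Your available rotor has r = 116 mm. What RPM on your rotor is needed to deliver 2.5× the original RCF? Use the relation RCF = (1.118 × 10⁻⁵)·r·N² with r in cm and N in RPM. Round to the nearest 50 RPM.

29700 RPM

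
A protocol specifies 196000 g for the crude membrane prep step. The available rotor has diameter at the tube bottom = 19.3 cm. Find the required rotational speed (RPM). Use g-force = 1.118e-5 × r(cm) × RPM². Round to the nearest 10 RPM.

42620 RPM

r = 19.3 / 2 = 9.65 cm
RCF = 1.118 × 10⁻⁵ × r × N²
196,000 = 1.118 × 10⁻⁵ × 9.65 × N²
N² = 196,000 / (10.7887 × 10⁻⁵) = 1,816,715,638
N ≈ √1,816,715,638 ≈ 42,622.9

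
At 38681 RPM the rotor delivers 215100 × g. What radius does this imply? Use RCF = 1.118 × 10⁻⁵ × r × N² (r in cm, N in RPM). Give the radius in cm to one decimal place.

≈ 12.9 cm

215100 = 1.118 × 10⁻⁵ × r × (38681)²
r = 215100 / (1.118 × 10⁻⁵ × 1,496,219,761) = 215100 / 16727.74 ≈ 12.859 cm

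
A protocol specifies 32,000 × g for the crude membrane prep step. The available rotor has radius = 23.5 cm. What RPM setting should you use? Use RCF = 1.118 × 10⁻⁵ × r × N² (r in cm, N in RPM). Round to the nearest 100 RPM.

32,000 = 1.118 × 10⁻⁵ × 23.5 × N²
N² = 32,000 / (26.273 × 10⁻⁵) = 121,798,044
N ≈ √121,798,044 ≈ 11,036.2

≈ 11000 RPM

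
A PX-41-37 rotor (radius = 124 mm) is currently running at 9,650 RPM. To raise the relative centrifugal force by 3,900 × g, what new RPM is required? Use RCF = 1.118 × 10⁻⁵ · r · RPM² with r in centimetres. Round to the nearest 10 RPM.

11010 RPM

r = 124 mm = 12.4 cm
Current RCF = 1.118 × 10⁻⁵ × 12.4 × (9650)² = 1.118 × 10⁻⁵ × 12.4 × 93,122,500 ≈ 12,909.8 × g
Target RCF = 12,909.8 + 3,900 = 16,809.8 × g
N² = 16,809.8 / (13.8632 × 10⁻⁵) = 121,254,833
N ≈ √121,254,833 ≈ 11,011.6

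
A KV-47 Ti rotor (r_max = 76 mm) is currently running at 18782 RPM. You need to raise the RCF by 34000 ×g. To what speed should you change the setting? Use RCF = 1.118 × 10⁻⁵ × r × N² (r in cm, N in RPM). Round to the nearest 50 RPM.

r = 76 mm = 7.6 cm
Current RCF = 1.118 × 10⁻⁵ × 7.6 × (18782)² = 1.118 × 10⁻⁵ × 7.6 × 352,763,524 ≈ 29,973.6 × g
Target RCF = 29,973.6 + 34,000 = 63,973.6 × g
N² = 63,973.6 / (8.4968 × 10⁻⁵) = 752,914,038
N ≈ √752,914,038 ≈ 27,439.3

27450 RPM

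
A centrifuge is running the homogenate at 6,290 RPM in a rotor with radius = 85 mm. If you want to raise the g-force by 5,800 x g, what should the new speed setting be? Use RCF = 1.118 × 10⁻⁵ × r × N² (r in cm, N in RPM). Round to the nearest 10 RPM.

≈ 10030 RPM

r = 85 mm = 8.5 cm
Current RCF = 1.118 × 10⁻⁵ × 8.5 × (6290)² = 1.118 × 10⁻⁵ × 8.5 × 39,564,100 ≈ 3,759.8 × g
Target RCF = 3,759.8 + 5,800 = 9,559.8 × g
N² = 9,559.8 / (9.503 × 10⁻⁵) = 100,597,706
N ≈ √100,597,706 ≈ 10,029.8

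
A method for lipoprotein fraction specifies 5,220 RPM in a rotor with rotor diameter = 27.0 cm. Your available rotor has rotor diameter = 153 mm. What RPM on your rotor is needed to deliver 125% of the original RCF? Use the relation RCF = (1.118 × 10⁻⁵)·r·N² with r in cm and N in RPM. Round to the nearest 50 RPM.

7750 RPM

Original rotor: r = 27.0 / 2 = 13.5 cm
RCF_original = 1.118 × 10⁻⁵ × 13.5 × (5220)² = 1.118 × 10⁻⁵ × 13.5 × 27,248,400 ≈ 4,112.6 × g
Target RCF = 1.25 × 4,112.6 ≈ 5,140.8 × g
Your rotor: r = 153 mm / 2 = 76.5 mm = 7.65 cm
5,140.8 = 1.118 × 10⁻⁵ × 7.65 × N²
N² = 5,140.8 / (8.5527 × 10⁻⁵) = 60,107,335
N ≈ √60,107,335 ≈ 7,752.9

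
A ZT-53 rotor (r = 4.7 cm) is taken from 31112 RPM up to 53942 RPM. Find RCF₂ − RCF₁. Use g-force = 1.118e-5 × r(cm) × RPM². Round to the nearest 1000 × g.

RCF₁ = 1.118 × 10⁻⁵ × 4.7 × (31112)² = 1.118 × 10⁻⁵ × 4.7 × 967,956,544 ≈ 50,862.2 × g
RCF₂ = 1.118 × 10⁻⁵ × 4.7 × (53942)² = 1.118 × 10⁻⁵ × 4.7 × 2,909,739,364 ≈ 152,895.2 × g
Increase = 152,895.2 − 50,862.2 = 102,033

≈ 102000 x g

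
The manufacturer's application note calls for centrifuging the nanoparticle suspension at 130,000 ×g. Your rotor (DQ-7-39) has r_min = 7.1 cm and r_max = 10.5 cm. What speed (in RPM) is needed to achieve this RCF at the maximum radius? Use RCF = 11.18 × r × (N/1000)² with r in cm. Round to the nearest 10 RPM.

Use r_max = 10.5 cm.
RCF = 11.18 × r × (N/1000)²
130,000 = 11.18 × 10.5 × (N/1000)²
(N/1000)² = 130,000 / 117.39 = 1107.42
N = 1000 × √1107.42 ≈ 33,277.9

≈ 33280 RPM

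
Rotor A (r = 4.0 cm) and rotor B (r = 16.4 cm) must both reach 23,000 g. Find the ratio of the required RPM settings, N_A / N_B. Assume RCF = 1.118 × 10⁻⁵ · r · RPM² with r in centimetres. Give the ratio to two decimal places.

At fixed RCF, N ∝ 1/√r, so N_A/N_B = √(r_B/r_A) = √(16.4/4.0) = √4.100000 = 2.0248.

2.02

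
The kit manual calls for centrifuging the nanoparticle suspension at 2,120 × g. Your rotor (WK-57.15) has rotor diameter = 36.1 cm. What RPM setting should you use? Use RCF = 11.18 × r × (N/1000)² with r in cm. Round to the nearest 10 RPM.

3240 RPM

r = 36.1 / 2 = 18.05 cm
2,120 = 11.18 × 18.05 × (N/1000)²
(N/1000)² = 2,120 / 201.799 = 10.5055
N = 1000 × √10.5055 ≈ 3,241.2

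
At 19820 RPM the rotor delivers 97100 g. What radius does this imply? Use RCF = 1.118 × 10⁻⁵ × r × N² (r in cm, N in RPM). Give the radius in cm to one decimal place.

RCF = 1.118 × 10⁻⁵ × r × N²
97100 = 1.118 × 10⁻⁵ × r × (19820)²
r = 97100 / (1.118 × 10⁻⁵ × 392,832,400) = 97100 / 4391.866 ≈ 22.109 cm

r ≈ 22.1 cm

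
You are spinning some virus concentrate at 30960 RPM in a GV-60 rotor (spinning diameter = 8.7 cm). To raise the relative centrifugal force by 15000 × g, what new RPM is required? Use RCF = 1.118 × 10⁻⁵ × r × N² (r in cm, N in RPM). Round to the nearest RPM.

≈ 35594 RPM

r = 8.7 / 2 = 4.35 cm
Current RCF = 1.118 × 10⁻⁵ × 4.35 × (30960)² = 1.118 × 10⁻⁵ × 4.35 × 958,521,600 ≈ 46,615.8 × g
Target RCF = 46,615.8 + 15,000 = 61,615.8 × g
N² = 61,615.8 / (4.8633 × 10⁻⁵) = 1,266,954,537
N ≈ √1,266,954,537 ≈ 35,594.3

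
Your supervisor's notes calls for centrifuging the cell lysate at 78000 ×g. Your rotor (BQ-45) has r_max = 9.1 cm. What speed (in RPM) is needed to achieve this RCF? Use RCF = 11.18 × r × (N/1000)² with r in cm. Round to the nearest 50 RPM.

≈ 27700 RPM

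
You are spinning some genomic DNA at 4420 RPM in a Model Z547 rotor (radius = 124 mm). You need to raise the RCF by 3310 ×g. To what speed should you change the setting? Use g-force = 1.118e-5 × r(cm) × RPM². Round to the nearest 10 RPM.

≈ 6590 RPM

r = 124 mm = 12.4 cm
Current RCF = 1.118 × 10⁻⁵ × 12.4 × (4420)² = 1.118 × 10⁻⁵ × 12.4 × 19,536,400 ≈ 2,708.4 × g
Target RCF = 2,708.4 + 3,310 = 6,018.4 × g
N² = 6,018.4 / (13.8632 × 10⁻⁵) = 43,412,776
N ≈ √43,412,776 ≈ 6,588.8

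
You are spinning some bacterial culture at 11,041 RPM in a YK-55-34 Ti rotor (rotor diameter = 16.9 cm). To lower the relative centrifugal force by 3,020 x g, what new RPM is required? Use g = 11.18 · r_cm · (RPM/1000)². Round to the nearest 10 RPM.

9480 RPM

r = 16.9 / 2 = 8.45 cm
Current RCF = 11.18 × 8.45 × (11.041)² = 11.18 × 8.45 × 121.903681 ≈ 11,516.4 × g
Target RCF = 11,516.4 − 3,020 = 8,496.4 × g
(N/1000)² = 8,496.4 / 94.471 = 89.93659
N = 1000 × √89.93659 ≈ 9,483.5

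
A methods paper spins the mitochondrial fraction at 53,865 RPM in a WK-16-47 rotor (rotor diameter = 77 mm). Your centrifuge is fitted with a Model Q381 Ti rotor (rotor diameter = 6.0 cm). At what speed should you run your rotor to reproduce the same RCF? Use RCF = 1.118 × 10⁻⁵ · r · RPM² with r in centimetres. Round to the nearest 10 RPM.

Original rotor: r = 77 mm / 2 = 38.5 mm = 3.85 cm
RCF_original = 1.118 × 10⁻⁵ × 3.85 × (53865)² = 1.118 × 10⁻⁵ × 3.85 × 2,901,438,225 ≈ 124,886.6 × g
Your rotor: r = 6.0 / 2 = 3 cm
124,886.6 = 1.118 × 10⁻⁵ × 3 × N²
N² = 124,886.6 / (3.354 × 10⁻⁵) = 3,723,512,224
N ≈ √3,723,512,224 ≈ 61,020.6

61020 RPM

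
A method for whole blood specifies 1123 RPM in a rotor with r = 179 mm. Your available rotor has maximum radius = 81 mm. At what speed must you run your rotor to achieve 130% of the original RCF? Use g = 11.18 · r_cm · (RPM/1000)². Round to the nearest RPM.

Original rotor: r = 179 mm = 17.9 cm
RCF_original = 11.18 × 17.9 × (1.123)² = 11.18 × 17.9 × 1.261129 ≈ 252.4 × g
Target RCF = 1.3 × 252.4 ≈ 328.1 × g
Your rotor: r = 81 mm = 8.1 cm
328.1 = 11.18 × 8.1 × (N/1000)²
(N/1000)² = 328.1 / 90.558 = 3.623092
N = 1000 × √3.623092 ≈ 1,903.4

≈ 1903 RPM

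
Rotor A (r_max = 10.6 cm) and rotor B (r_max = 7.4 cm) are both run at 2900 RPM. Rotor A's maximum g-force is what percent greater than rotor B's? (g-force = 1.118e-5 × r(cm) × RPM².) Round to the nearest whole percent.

At equal RPM, RCF scales linearly with r: ratio = 10.6 / 7.4 = 1.4324.
So rotor A delivers 43.2% more g-force.

43%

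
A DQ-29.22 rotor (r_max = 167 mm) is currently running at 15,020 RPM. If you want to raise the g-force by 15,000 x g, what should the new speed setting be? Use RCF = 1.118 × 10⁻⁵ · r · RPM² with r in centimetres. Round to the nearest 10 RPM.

≈ 17490 RPM

r = 167 mm = 16.7 cm
Current RCF = 1.118 × 10⁻⁵ × 16.7 × (15020)² = 1.118 × 10⁻⁵ × 16.7 × 225,600,400 ≈ 42,120.9 × g
Target RCF = 42,120.9 + 15,000 = 57,120.9 × g
N² = 57,120.9 / (18.6706 × 10⁻⁵) = 305,940,355
N ≈ √305,940,355 ≈ 17,491.2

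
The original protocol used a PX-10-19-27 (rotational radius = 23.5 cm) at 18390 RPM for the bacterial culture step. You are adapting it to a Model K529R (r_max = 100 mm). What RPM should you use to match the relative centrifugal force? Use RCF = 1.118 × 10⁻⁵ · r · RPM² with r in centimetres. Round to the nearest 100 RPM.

RCF_original = 1.118 × 10⁻⁵ × 23.5 × (18390)² = 1.118 × 10⁻⁵ × 23.5 × 338,192,100 ≈ 88,853.2 × g
Your rotor: r = 100 mm = 10.0 cm
88,853.2 = 1.118 × 10⁻⁵ × 10 × N²
N² = 88,853.2 / (11.18 × 10⁻⁵) = 794,751,342
N ≈ √794,751,342 ≈ 28,191.3

≈ 28200 RPM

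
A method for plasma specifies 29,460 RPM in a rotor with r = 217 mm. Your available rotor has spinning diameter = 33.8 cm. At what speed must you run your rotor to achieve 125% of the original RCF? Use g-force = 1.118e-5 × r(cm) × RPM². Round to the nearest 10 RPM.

37320 RPM

Original rotor: r = 217 mm = 21.7 cm
RCF = 1.118 × 10⁻⁵ × r × N²
RCF_original = 1.118 × 10⁻⁵ × 21.7 × (29460)² = 1.118 × 10⁻⁵ × 21.7 × 867,891,600 ≈ 210,555.7 × g
Target RCF = 1.25 × 210,555.7 ≈ 263,194.6 × g
Your rotor: r = 33.8 / 2 = 16.9 cm
263,194.6 = 1.118 × 10⁻⁵ × 16.9 × N²
N² = 263,194.6 / (18.8942 × 10⁻⁵) = 1,392,991,500
N ≈ √1,392,991,500 ≈ 37,322.8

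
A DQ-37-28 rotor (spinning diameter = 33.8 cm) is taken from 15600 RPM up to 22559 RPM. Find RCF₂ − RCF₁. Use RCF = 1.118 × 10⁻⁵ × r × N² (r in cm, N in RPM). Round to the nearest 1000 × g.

r = 33.8 / 2 = 16.9 cm
RCF₁ = 1.118 × 10⁻⁵ × 16.9 × (15600)² = 1.118 × 10⁻⁵ × 16.9 × 243,360,000 ≈ 45,980.9 × g
RCF₂ = 1.118 × 10⁻⁵ × 16.9 × (22559)² = 1.118 × 10⁻⁵ × 16.9 × 508,908,481 ≈ 96,154.2 × g
Increase = 96,154.2 − 45,980.9 = 50,173.3

50000 g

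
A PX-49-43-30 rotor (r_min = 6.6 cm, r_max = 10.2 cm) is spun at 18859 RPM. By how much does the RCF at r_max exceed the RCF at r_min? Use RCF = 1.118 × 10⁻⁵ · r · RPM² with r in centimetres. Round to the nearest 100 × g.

ΔRCF ≈ 14300 x g

RCF_max = 1.118 × 10⁻⁵ × 10.2 × (18859)² = 1.118 × 10⁻⁵ × 10.2 × 355,661,881 ≈ 40,558.3 × g
RCF_min = 1.118 × 10⁻⁵ × 6.6 × (18859)² = 1.118 × 10⁻⁵ × 6.6 × 355,661,881 ≈ 26,243.6 × g
ΔRCF = 40,558.3 − 26,243.6 = 14,314.7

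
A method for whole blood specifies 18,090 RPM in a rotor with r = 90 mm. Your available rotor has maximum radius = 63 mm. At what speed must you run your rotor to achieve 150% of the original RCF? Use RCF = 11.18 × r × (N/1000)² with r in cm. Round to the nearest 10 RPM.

≈ 26480 RPM

Original rotor: r = 90 mm = 9.0 cm
RCF_original = 11.18 × 9 × (18.09)² = 11.18 × 9 × 327.2481 ≈ 32,927.7 × g
Target RCF = 1.5 × 32,927.7 ≈ 49,391.5 × g
Your rotor: r = 63 mm = 6.3 cm
49,391.5 = 11.18 × 6.3 × (N/1000)²
(N/1000)² = 49,391.5 / 70.434 = 701.2451
N = 1000 × √701.2451 ≈ 26,481.0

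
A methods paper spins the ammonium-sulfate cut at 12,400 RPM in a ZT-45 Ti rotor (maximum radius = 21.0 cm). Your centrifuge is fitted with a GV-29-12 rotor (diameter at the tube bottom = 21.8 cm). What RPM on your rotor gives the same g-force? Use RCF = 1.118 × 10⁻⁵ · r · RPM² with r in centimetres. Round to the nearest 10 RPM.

RCF_original = 1.118 × 10⁻⁵ × 21 × (12400)² = 1.118 × 10⁻⁵ × 21 × 153,760,000 ≈ 36,099.8 × g
Your rotor: r = 21.8 / 2 = 10.9 cm
36,099.8 = 1.118 × 10⁻⁵ × 10.9 × N²
N² = 36,099.8 / (12.1862 × 10⁻⁵) = 296,235,086
N ≈ √296,235,086 ≈ 17,211.5

≈ 17210 RPM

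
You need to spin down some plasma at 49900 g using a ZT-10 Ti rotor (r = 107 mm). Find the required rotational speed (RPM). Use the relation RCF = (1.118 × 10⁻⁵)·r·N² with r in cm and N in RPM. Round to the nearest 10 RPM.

20420 RPM

r = 107 mm = 10.7 cm
49,900 = 1.118 × 10⁻⁵ × 10.7 × N²
N² = 49,900 / (11.9626 × 10⁻⁵) = 417,133,399
N ≈ √417,133,399 ≈ 20,423.8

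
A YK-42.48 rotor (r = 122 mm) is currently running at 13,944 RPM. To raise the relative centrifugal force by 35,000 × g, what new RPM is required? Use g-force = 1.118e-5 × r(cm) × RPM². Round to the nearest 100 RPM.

N₂ ≈ 21200 RPM

r = 122 mm = 12.2 cm
Current RCF = 1.118 × 10⁻⁵ × 12.2 × (13944)² = 1.118 × 10⁻⁵ × 12.2 × 194,435,136 ≈ 26,520.2 × g
Target RCF = 26,520.2 + 35,000 = 61,520.2 × g
N² = 61,520.2 / (13.6396 × 10⁻⁵) = 451,041,086
N ≈ √451,041,086 ≈ 21,237.7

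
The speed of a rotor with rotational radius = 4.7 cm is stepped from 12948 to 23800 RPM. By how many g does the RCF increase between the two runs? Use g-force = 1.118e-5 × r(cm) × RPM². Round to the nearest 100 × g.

≈ 21000 g

RCF₁ = 1.118 × 10⁻⁵ × 4.7 × (12948)² = 1.118 × 10⁻⁵ × 4.7 × 167,650,704 ≈ 8,809.4 × g
RCF₂ = 1.118 × 10⁻⁵ × 4.7 × (23800)² = 1.118 × 10⁻⁵ × 4.7 × 566,440,000 ≈ 29,764.2 × g
Increase = 29,764.2 − 8,809.4 = 20,954.8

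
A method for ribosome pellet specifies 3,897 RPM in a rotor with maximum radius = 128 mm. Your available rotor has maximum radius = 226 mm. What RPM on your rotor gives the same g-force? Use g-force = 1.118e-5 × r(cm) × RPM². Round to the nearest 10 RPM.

≈ 2930 RPM

Original rotor: r = 128 mm = 12.8 cm
RCF_original = 1.118 × 10⁻⁵ × 12.8 × (3897)² = 1.118 × 10⁻⁵ × 12.8 × 15,186,609 ≈ 2,173.3 × g
Your rotor: r = 226 mm = 22.6 cm
2,173.3 = 1.118 × 10⁻⁵ × 22.6 × N²
N² = 2,173.3 / (25.2668 × 10⁻⁵) = 8,601,406
N ≈ √8,601,406 ≈ 2,932.8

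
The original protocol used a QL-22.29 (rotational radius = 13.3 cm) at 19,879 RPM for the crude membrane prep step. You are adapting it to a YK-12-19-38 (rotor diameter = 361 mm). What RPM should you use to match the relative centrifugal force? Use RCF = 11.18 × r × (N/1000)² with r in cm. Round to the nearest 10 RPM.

RCF_original = 11.18 × 13.3 × (19.879)² = 11.18 × 13.3 × 395.174641 ≈ 58,760.1 × g
Your rotor: r = 361 mm / 2 = 180.5 mm = 18.05 cm
58,760.1 = 11.18 × 18.05 × (N/1000)²
(N/1000)² = 58,760.1 / 201.799 = 291.1813
N = 1000 × √291.1813 ≈ 17,064.0

17060 RPM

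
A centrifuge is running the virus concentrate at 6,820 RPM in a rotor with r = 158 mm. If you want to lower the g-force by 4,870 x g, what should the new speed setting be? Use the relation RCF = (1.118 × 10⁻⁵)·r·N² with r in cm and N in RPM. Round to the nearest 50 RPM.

4350 RPM

r = 158 mm = 15.8 cm
Current RCF = 1.118 × 10⁻⁵ × 15.8 × (6820)² = 1.118 × 10⁻⁵ × 15.8 × 46,512,400 ≈ 8,216.1 × g
Target RCF = 8,216.1 − 4,870 = 3,346.1 × g
N² = 3,346.1 / (17.6644 × 10⁻⁵) = 18,942,619
N ≈ √18,942,619 ≈ 4,352.3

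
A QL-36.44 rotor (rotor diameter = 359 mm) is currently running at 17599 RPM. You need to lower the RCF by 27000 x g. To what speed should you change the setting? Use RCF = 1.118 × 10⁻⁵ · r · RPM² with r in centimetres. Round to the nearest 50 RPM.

r = 359 mm / 2 = 179.5 mm = 17.95 cm
Current RCF = 1.118 × 10⁻⁵ × 17.95 × (17599)² = 1.118 × 10⁻⁵ × 17.95 × 309,724,801 ≈ 62,155.9 × g
Target RCF = 62,155.9 − 27,000 = 35,155.9 × g
N² = 35,155.9 / (20.0681 × 10⁻⁵) = 175,183,002
N ≈ √175,183,002 ≈ 13,235.7

N₂ ≈ 13250 RPM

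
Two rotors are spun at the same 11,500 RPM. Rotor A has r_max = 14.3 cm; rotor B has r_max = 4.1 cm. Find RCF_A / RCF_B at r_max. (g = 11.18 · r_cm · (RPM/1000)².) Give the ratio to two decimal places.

At fixed N, RCF ∝ r, so RCF_A/RCF_B = r_A/r_B = 14.3 / 4.1 = 3.4878.

3.49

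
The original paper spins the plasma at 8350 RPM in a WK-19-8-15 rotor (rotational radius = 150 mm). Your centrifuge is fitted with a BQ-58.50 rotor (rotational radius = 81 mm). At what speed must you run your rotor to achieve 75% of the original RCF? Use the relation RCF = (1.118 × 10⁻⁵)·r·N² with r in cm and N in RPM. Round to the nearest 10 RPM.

Original rotor: r = 150 mm = 15.0 cm
RCF_original = 1.118 × 10⁻⁵ × 15 × (8350)² = 1.118 × 10⁻⁵ × 15 × 69,722,500 ≈ 11,692.5 × g
Target RCF = 0.75 × 11,692.5 ≈ 8,769.4 × g
Your rotor: r = 81 mm = 8.1 cm
8,769.4 = 1.118 × 10⁻⁵ × 8.1 × N²
N² = 8,769.4 / (9.0558 × 10⁻⁵) = 96,837,386
N ≈ √96,837,386 ≈ 9,840.6

9840 RPM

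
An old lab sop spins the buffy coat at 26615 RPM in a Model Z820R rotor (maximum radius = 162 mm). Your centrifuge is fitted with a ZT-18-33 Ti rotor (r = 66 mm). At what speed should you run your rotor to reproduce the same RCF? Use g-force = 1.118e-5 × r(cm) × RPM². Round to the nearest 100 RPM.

Original rotor: r = 162 mm = 16.2 cm
RCF_original = 1.118 × 10⁻⁵ × 16.2 × (26615)² = 1.118 × 10⁻⁵ × 16.2 × 708,358,225 ≈ 128,295 × g
Your rotor: r = 66 mm = 6.6 cm
128,295 = 1.118 × 10⁻⁵ × 6.6 × N²
N² = 128,295 / (7.3788 × 10⁻⁵) = 1,738,697,349
N ≈ √1,738,697,349 ≈ 41,697.7

≈ 41700 RPM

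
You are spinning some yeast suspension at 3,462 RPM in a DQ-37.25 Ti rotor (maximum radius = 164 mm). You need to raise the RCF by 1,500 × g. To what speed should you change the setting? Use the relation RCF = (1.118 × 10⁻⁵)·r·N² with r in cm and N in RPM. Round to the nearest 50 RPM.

N₂ ≈ 4500 RPM

r = 164 mm = 16.4 cm
Current RCF = 1.118 × 10⁻⁵ × 16.4 × (3462)² = 1.118 × 10⁻⁵ × 16.4 × 11,985,444 ≈ 2,197.6 × g
Target RCF = 2,197.6 + 1,500 = 3,697.6 × g
N² = 3,697.6 / (18.3352 × 10⁻⁵) = 20,166,674
N ≈ √20,166,674 ≈ 4,490.7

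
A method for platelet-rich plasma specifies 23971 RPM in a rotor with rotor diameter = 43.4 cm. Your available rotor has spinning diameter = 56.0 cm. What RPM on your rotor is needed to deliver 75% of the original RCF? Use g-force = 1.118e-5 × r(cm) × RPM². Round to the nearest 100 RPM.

Original rotor: r = 43.4 / 2 = 21.7 cm
RCF_original = 1.118 × 10⁻⁵ × 21.7 × (23971)² = 1.118 × 10⁻⁵ × 21.7 × 574,608,841 ≈ 139,403.6 × g
Target RCF = 0.75 × 139,403.6 ≈ 104,552.7 × g
Your rotor: r = 56.0 / 2 = 28 cm
104,552.7 = 1.118 × 10⁻⁵ × 28 × N²
N² = 104,552.7 / (31.304 × 10⁻⁵) = 333,991,503
N ≈ √333,991,503 ≈ 18,275.4

≈ 18300 RPM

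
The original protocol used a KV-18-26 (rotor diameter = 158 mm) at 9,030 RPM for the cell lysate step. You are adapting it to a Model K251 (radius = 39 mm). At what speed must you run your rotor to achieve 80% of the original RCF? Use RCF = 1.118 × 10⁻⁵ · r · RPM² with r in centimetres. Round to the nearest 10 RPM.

≈ 11500 RPM

Original rotor: r = 158 mm / 2 = 79 mm = 7.9 cm
RCF = 1.118 × 10⁻⁵ × r × N²
RCF_original = 1.118 × 10⁻⁵ × 7.9 × (9030)² = 1.118 × 10⁻⁵ × 7.9 × 81,540,900 ≈ 7,201.9 × g
Target RCF = 0.8 × 7,201.9 ≈ 5,761.5 × g
Your rotor: r = 39 mm = 3.9 cm
5,761.5 = 1.118 × 10⁻⁵ × 3.9 × N²
N² = 5,761.5 / (4.3602 × 10⁻⁵) = 132,138,434
N ≈ √132,138,434 ≈ 11,495.1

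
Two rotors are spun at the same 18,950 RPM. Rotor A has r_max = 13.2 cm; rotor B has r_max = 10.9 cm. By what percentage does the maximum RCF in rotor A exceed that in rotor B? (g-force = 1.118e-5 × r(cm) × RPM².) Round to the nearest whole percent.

21%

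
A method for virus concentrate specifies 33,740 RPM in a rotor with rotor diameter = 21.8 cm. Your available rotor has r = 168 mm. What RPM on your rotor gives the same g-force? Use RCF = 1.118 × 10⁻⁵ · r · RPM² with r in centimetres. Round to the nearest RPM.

27177 RPM

Original rotor: r = 21.8 / 2 = 10.9 cm
RCF_original = 1.118 × 10⁻⁵ × 10.9 × (33740)² = 1.118 × 10⁻⁵ × 10.9 × 1,138,387,600 ≈ 138,726.2 × g
Your rotor: r = 168 mm = 16.8 cm
138,726.2 = 1.118 × 10⁻⁵ × 16.8 × N²
N² = 138,726.2 / (18.7824 × 10⁻⁵) = 738,596,771
N ≈ √738,596,771 ≈ 27,177.1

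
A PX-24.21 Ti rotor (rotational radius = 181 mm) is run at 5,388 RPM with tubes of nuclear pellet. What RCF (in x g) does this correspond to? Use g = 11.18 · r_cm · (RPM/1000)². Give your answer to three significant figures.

r = 181 mm = 18.1 cm
RCF = 11.18 × 18.1 × (5.388)² = 11.18 × 18.1 × 29.030544 ≈ 5,874.6 × g

5870 x g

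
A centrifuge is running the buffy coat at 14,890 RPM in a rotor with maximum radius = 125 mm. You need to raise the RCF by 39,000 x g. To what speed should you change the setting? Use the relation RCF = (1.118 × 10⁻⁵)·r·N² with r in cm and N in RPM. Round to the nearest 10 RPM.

r = 125 mm = 12.5 cm
Current RCF = 1.118 × 10⁻⁵ × 12.5 × (14890)² = 1.118 × 10⁻⁵ × 12.5 × 221,712,100 ≈ 30,984.3 × g
Target RCF = 30,984.3 + 39,000 = 69,984.3 × g
N² = 69,984.3 / (13.975 × 10⁻⁵) = 500,782,111
N ≈ √500,782,111 ≈ 22,378.2

N₂ ≈ 22380 RPM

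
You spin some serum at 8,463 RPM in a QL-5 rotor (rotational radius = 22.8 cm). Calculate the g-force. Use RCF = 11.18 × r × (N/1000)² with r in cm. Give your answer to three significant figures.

18300 g

RCF = 11.18 × 22.8 × (8.463)² = 11.18 × 22.8 × 71.622369 ≈ 18,256.8 × g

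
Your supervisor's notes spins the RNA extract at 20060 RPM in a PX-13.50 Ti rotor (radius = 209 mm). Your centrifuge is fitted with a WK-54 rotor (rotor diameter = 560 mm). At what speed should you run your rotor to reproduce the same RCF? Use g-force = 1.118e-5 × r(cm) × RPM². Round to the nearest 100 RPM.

17300 RPM

Original rotor: r = 209 mm = 20.9 cm
RCF = 1.118 × 10⁻⁵ × r × N²
RCF_original = 1.118 × 10⁻⁵ × 20.9 × (20060)² = 1.118 × 10⁻⁵ × 20.9 × 402,403,600 ≈ 94,026.4 × g
Your rotor: r = 560 mm / 2 = 280 mm = 28 cm
94,026.4 = 1.118 × 10⁻⁵ × 28 × N²
N² = 94,026.4 / (31.304 × 10⁻⁵) = 300,365,449
N ≈ √300,365,449 ≈ 17,331.1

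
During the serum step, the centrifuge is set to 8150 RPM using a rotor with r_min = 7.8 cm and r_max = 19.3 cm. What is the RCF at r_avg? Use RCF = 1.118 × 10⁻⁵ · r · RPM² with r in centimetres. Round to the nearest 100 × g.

RCF ≈ 10100 g

r_avg = (7.8 + 19.3) / 2 = 13.55 cm
RCF = 1.118 × 10⁻⁵ × r × N²
RCF = 1.118 × 10⁻⁵ × 13.55 × (8150)² = 1.118 × 10⁻⁵ × 13.55 × 66,422,500 ≈ 10,062.3 × g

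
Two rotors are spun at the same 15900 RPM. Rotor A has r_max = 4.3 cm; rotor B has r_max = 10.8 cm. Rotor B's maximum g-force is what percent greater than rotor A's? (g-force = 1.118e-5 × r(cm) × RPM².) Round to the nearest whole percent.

151%

At equal RPM, RCF scales linearly with r: ratio = 10.8 / 4.3 = 2.5116.
So rotor B delivers 151.2% more g-force.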